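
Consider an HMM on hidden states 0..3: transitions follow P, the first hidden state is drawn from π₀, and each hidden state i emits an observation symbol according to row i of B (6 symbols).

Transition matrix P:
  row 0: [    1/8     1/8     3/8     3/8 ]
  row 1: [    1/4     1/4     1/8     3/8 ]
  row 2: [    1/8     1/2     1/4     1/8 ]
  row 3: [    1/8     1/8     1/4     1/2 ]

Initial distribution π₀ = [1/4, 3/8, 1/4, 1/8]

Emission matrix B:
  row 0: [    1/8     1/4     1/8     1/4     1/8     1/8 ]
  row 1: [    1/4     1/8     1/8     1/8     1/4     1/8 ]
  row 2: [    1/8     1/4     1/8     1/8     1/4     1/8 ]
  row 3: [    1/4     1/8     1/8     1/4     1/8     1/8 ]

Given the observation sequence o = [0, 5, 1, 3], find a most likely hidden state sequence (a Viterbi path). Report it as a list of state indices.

path = [1, 3, 3, 3]

t=0: δ = [3.125e-02, 9.375e-02, 3.125e-02, 3.125e-02]  (obs o_0=0)
t=1: δ = [2.930e-03, 2.930e-03, 1.465e-03, 4.395e-03]  ψ = [1, 1, 0, 1]  (obs o_1=5)
t=2: δ = [1.831e-04, 9.155e-05, 2.747e-04, 2.747e-04]  ψ = [1, 1, 0, 3]  (obs o_2=1)
t=3: δ = [8.583e-06, 1.717e-05, 8.583e-06, 3.433e-05]  ψ = [2, 2, 0, 3]  (obs o_3=3)
backtrack: best end state = 3; path = [1, 3, 3, 3]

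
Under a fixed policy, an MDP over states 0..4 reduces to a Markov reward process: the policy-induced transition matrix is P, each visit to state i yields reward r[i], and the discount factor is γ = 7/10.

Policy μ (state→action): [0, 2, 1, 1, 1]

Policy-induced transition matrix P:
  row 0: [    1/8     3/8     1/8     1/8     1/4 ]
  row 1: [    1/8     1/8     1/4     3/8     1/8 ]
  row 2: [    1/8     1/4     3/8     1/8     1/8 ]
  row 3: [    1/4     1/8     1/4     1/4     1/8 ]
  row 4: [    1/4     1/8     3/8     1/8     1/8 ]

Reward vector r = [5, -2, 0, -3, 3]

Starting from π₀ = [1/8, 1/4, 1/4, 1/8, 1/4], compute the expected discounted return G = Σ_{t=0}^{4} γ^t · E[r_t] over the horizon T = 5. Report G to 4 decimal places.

t=0: π = [0.1250, 0.2500, 0.2500, 0.1250, 0.2500], E[r] = 0.5000, γ^t·E[r] = 0.500000, running G = 0.500000
t=1: π = [0.1719, 0.1875, 0.2969, 0.2031, 0.1406], E[r] = 0.2969, γ^t·E[r] = 0.207813, running G = 0.707813
t=2: π = [0.1680, 0.2051, 0.2832, 0.1973, 0.1465], E[r] = 0.2773, γ^t·E[r] = 0.135898, running G = 0.843711
t=3: π = [0.1680, 0.2024, 0.2827, 0.2009, 0.1460], E[r] = 0.2703, γ^t·E[r] = 0.092700, running G = 0.936411
t=4: π = [0.1684, 0.2023, 0.2826, 0.2007, 0.1460], E[r] = 0.2730, γ^t·E[r] = 0.065550, running G = 1.001961

G = 1.0020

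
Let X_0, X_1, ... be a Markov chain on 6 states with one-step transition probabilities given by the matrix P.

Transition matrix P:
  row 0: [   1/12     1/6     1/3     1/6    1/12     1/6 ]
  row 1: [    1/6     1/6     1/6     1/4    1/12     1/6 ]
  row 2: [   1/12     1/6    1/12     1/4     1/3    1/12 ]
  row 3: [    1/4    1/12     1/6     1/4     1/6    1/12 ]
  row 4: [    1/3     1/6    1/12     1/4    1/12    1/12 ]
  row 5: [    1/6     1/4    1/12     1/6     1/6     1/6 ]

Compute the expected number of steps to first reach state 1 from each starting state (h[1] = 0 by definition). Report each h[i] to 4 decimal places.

First-step conditioning: h[1] = 0; for i ≠ 1, h[i] = 1 + Σ_k P[i][k]·h[k].
  h[0] = 1 + 1/12·h[0] + 1/3·h[2] + 1/6·h[3] + 1/12·h[4] + 1/6·h[5]
  h[2] = 1 + 1/12·h[0] + 1/12·h[2] + 1/4·h[3] + 1/3·h[4] + 1/12·h[5]
  h[3] = 1 + 1/4·h[0] + 1/6·h[2] + 1/4·h[3] + 1/6·h[4] + 1/12·h[5]
  h[4] = 1 + 1/3·h[0] + 1/12·h[2] + 1/4·h[3] + 1/12·h[4] + 1/12·h[5]
  h[5] = 1 + 1/6·h[0] + 1/12·h[2] + 1/6·h[3] + 1/6·h[4] + 1/6·h[5]
Solving the 5×5 linear system over states ≠ 1 gives exactly h = [12384/1969, 0, 12564/1969, 13587/1969, 12528/1969, 1029/179] (h[1] = 0 is the target).

h = [6.2895, 0.0000, 6.3809, 6.9005, 6.3626, 5.7486]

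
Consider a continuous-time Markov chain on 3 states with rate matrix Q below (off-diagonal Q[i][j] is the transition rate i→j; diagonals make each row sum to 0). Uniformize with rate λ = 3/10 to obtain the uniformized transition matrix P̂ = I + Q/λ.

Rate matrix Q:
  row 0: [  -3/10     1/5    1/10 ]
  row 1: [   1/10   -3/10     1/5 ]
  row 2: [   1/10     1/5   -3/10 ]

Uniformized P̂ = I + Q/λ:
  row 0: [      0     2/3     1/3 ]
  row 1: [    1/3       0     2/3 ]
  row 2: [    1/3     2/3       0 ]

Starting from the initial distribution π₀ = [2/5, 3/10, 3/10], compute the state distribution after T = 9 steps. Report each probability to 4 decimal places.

t=0: π = [0.4000, 0.3000, 0.3000]
t=1: π = [0.2000, 0.4667, 0.3333]
t=2: π = [0.2667, 0.3556, 0.3778]
t=3: π = [0.2444, 0.4296, 0.3259]
t=4: π = [0.2519, 0.3802, 0.3679]
t=5: π = [0.2494, 0.4132, 0.3374]
t=6: π = [0.2502, 0.3912, 0.3586]
t=7: π = [0.2499, 0.4059, 0.3442]
t=8: π = [0.2500, 0.3961, 0.3539]
t=9: π = [0.2500, 0.4026, 0.3474]

π = [0.2500, 0.4026, 0.3474]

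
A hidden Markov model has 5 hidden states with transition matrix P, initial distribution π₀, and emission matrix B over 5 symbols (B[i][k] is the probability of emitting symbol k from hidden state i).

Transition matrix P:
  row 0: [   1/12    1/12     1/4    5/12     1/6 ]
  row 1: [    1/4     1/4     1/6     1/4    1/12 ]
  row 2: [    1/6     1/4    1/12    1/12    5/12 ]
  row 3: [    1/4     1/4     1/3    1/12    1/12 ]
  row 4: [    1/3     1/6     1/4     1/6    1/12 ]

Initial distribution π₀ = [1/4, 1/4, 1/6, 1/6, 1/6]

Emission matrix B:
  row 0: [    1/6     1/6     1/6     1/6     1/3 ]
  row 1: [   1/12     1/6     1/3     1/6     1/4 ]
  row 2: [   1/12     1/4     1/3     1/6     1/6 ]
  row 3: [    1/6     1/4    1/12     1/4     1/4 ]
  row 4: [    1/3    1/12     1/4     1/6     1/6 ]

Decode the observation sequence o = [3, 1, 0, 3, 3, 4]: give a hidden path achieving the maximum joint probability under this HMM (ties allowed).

path = [3, 2, 4, 0, 3, 0]

t=0: δ = [4.167e-02, 4.167e-02, 2.778e-02, 4.167e-02, 2.778e-02]  (obs o_0=3)
t=1: δ = [1.736e-03, 1.736e-03, 3.472e-03, 4.340e-03, 9.645e-04]  ψ = [1, 1, 3, 0, 2]  (obs o_1=1)
t=2: δ = [1.808e-04, 9.042e-05, 1.206e-04, 1.206e-04, 4.823e-04]  ψ = [3, 3, 3, 0, 2]  (obs o_2=0)
t=3: δ = [2.679e-05, 1.340e-05, 2.009e-05, 2.009e-05, 8.372e-06]  ψ = [4, 4, 4, 4, 2]  (obs o_3=3)
t=4: δ = [8.372e-07, 8.372e-07, 1.116e-06, 2.791e-06, 1.395e-06]  ψ = [3, 2, 0, 0, 2]  (obs o_4=3)
t=5: δ = [2.326e-07, 1.744e-07, 1.550e-07, 8.721e-08, 7.752e-08]  ψ = [3, 3, 3, 0, 2]  (obs o_5=4)
backtrack: best end state = 0; path = [3, 2, 4, 0, 3, 0]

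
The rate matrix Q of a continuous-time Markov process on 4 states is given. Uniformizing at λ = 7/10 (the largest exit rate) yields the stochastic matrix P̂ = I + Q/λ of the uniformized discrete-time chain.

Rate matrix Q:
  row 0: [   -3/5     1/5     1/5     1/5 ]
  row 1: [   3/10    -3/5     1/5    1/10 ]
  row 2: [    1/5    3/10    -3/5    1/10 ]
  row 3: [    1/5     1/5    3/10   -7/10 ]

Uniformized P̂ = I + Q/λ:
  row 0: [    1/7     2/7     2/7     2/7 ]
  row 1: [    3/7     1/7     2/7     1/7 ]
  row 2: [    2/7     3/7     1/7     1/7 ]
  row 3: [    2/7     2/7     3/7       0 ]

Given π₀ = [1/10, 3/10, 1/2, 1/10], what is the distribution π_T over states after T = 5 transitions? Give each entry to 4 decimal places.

t=0: π = [0.1000, 0.3000, 0.5000, 0.1000]
t=1: π = [0.3143, 0.3143, 0.2286, 0.1429]
t=2: π = [0.2857, 0.2735, 0.2735, 0.1673]
t=3: π = [0.2840, 0.2857, 0.2706, 0.1598]
t=4: π = [0.2860, 0.2835, 0.2699, 0.1606]
t=5: π = [0.2854, 0.2838, 0.2701, 0.1608]

π = [0.2854, 0.2838, 0.2701, 0.1608]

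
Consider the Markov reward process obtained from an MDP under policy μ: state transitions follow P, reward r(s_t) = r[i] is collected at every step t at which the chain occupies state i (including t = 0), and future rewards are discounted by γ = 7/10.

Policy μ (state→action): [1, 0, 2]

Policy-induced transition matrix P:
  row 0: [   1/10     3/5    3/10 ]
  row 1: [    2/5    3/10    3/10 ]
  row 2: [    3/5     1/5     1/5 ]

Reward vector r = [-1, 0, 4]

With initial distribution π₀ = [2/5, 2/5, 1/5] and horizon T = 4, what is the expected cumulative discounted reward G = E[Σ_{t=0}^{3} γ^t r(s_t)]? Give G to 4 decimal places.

G = 1.5722

t=0: π = [0.4000, 0.4000, 0.2000], E[r] = 0.4000, γ^t·E[r] = 0.400000, running G = 0.400000
t=1: π = [0.3200, 0.4000, 0.2800], E[r] = 0.8000, γ^t·E[r] = 0.560000, running G = 0.960000
t=2: π = [0.3600, 0.3680, 0.2720], E[r] = 0.7280, γ^t·E[r] = 0.356720, running G = 1.316720
t=3: π = [0.3464, 0.3808, 0.2728], E[r] = 0.7448, γ^t·E[r] = 0.255466, running G = 1.572186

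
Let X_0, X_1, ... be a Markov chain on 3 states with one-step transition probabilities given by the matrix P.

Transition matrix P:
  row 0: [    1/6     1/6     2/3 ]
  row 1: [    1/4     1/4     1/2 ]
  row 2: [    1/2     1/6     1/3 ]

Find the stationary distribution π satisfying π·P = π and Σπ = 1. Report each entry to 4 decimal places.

π = [0.3409, 0.1818, 0.4773]

Balance equations π_j = Σ_i π_i·P[i][j]:
  π_0 = 1/6·π_0 + 1/4·π_1 + 1/2·π_2
  π_1 = 1/6·π_0 + 1/4·π_1 + 1/6·π_2
  normalize: π_0 + π_1 + π_2 = 1
Solving the linear system gives exactly π = [15/44, 2/11, 21/44].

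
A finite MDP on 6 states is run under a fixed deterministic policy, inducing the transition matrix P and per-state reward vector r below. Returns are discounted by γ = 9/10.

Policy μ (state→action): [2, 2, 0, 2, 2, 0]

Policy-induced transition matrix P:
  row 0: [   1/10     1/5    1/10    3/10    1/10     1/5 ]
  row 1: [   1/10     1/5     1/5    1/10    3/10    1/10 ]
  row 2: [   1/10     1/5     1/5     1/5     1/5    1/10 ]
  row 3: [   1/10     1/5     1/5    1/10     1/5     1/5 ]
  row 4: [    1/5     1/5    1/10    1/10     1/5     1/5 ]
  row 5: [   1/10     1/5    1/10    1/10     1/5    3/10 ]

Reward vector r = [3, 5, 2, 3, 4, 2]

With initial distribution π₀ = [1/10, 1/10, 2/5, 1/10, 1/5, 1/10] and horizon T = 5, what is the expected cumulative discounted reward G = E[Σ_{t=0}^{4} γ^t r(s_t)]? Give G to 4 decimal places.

G = 13.0430

t=0: π = [0.1000, 0.1000, 0.4000, 0.1000, 0.2000, 0.1000], E[r] = 2.9000, γ^t·E[r] = 2.900000, running G = 2.900000
t=1: π = [0.1200, 0.2000, 0.1600, 0.1600, 0.2000, 0.1600], E[r] = 3.2800, γ^t·E[r] = 2.952000, running G = 5.852000
t=2: π = [0.1200, 0.2000, 0.1520, 0.1400, 0.2080, 0.1800], E[r] = 3.2760, γ^t·E[r] = 2.653560, running G = 8.505560
t=3: π = [0.1208, 0.2000, 0.1492, 0.1392, 0.2080, 0.1828], E[r] = 3.2760, γ^t·E[r] = 2.388204, running G = 10.893764
t=4: π = [0.1208, 0.2000, 0.1488, 0.1391, 0.2079, 0.1834], E[r] = 3.2757, γ^t·E[r] = 2.149200, running G = 13.042964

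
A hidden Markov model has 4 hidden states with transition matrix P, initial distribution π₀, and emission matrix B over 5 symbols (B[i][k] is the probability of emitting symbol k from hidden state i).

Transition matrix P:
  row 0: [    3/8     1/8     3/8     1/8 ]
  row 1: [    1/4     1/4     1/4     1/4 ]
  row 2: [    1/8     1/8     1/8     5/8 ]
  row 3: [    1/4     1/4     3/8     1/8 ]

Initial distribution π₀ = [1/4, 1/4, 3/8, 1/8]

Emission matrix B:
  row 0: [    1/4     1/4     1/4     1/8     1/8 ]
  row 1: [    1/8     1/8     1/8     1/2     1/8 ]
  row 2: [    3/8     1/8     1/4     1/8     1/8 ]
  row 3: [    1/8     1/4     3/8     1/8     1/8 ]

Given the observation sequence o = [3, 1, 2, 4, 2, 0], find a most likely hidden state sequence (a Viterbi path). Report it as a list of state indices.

path = [1, 2, 3, 2, 3, 2]

t=0: δ = [3.125e-02, 1.250e-01, 4.688e-02, 1.562e-02]  (obs o_0=3)
t=1: δ = [7.812e-03, 3.906e-03, 3.906e-03, 7.812e-03]  ψ = [1, 1, 1, 1]  (obs o_1=1)
t=2: δ = [7.324e-04, 2.441e-04, 7.324e-04, 9.155e-04]  ψ = [0, 3, 0, 2]  (obs o_2=2)
t=3: δ = [3.433e-05, 2.861e-05, 4.292e-05, 5.722e-05]  ψ = [0, 3, 3, 2]  (obs o_3=4)
t=4: δ = [3.576e-06, 1.788e-06, 5.364e-06, 1.006e-05]  ψ = [3, 3, 3, 2]  (obs o_4=2)
t=5: δ = [6.286e-07, 3.143e-07, 1.414e-06, 4.191e-07]  ψ = [3, 3, 3, 2]  (obs o_5=0)
backtrack: best end state = 2; path = [1, 2, 3, 2, 3, 2]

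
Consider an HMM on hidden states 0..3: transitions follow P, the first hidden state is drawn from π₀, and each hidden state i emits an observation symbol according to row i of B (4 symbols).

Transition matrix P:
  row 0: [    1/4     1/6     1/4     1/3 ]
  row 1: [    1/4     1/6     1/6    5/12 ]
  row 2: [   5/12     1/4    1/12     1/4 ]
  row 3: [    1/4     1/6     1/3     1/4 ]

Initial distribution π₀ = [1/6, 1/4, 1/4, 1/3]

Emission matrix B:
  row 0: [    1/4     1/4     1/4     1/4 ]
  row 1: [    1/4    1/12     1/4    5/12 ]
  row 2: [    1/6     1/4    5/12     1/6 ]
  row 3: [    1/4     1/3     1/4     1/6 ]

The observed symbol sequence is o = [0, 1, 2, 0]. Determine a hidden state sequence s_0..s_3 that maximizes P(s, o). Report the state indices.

t=0: δ = [4.167e-02, 6.250e-02, 4.167e-02, 8.333e-02]  (obs o_0=0)
t=1: δ = [5.208e-03, 1.157e-03, 6.944e-03, 8.681e-03]  ψ = [3, 3, 3, 1]  (obs o_1=1)
t=2: δ = [7.234e-04, 4.340e-04, 1.206e-03, 5.425e-04]  ψ = [2, 2, 3, 3]  (obs o_2=2)
t=3: δ = [1.256e-04, 7.535e-05, 3.014e-05, 7.535e-05]  ψ = [2, 2, 0, 2]  (obs o_3=0)
backtrack: best end state = 0; path = [1, 3, 2, 0]

path = [1, 3, 2, 0]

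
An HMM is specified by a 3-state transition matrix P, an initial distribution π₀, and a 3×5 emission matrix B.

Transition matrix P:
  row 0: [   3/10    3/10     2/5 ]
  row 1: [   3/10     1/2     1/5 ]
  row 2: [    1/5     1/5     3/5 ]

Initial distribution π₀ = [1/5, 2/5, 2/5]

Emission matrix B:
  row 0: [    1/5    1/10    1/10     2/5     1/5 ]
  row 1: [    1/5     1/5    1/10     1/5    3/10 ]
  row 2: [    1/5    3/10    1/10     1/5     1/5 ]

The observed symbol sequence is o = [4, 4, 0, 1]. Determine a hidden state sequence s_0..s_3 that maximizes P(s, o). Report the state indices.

t=0: δ = [4.000e-02, 1.200e-01, 8.000e-02]  (obs o_0=4)
t=1: δ = [7.200e-03, 1.800e-02, 9.600e-03]  ψ = [1, 1, 2]  (obs o_1=4)
t=2: δ = [1.080e-03, 1.800e-03, 1.152e-03]  ψ = [1, 1, 2]  (obs o_2=0)
t=3: δ = [5.400e-05, 1.800e-04, 2.074e-04]  ψ = [1, 1, 2]  (obs o_3=1)
backtrack: best end state = 2; path = [2, 2, 2, 2]

path = [2, 2, 2, 2]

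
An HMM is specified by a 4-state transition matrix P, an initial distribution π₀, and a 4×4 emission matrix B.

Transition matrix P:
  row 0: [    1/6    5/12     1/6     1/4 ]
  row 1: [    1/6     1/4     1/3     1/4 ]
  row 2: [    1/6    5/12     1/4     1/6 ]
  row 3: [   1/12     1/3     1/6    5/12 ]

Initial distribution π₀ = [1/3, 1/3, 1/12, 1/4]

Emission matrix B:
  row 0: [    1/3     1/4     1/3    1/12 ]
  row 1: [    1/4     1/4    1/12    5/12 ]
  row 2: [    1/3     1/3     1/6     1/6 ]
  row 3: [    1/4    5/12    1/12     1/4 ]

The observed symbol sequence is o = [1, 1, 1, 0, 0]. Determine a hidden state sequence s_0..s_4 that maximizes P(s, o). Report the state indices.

t=0: δ = [8.333e-02, 8.333e-02, 2.778e-02, 1.042e-01]  (obs o_0=1)
t=1: δ = [3.472e-03, 8.681e-03, 9.259e-03, 1.808e-02]  ψ = [0, 0, 1, 3]  (obs o_1=1)
t=2: δ = [3.858e-04, 1.507e-03, 1.005e-03, 3.140e-03]  ψ = [2, 3, 3, 3]  (obs o_2=1)
t=3: δ = [8.721e-05, 2.616e-04, 1.744e-04, 3.270e-04]  ψ = [3, 3, 3, 3]  (obs o_3=0)
t=4: δ = [1.454e-05, 2.725e-05, 2.907e-05, 3.407e-05]  ψ = [1, 3, 1, 3]  (obs o_4=0)
backtrack: best end state = 3; path = [3, 3, 3, 3, 3]

path = [3, 3, 3, 3, 3]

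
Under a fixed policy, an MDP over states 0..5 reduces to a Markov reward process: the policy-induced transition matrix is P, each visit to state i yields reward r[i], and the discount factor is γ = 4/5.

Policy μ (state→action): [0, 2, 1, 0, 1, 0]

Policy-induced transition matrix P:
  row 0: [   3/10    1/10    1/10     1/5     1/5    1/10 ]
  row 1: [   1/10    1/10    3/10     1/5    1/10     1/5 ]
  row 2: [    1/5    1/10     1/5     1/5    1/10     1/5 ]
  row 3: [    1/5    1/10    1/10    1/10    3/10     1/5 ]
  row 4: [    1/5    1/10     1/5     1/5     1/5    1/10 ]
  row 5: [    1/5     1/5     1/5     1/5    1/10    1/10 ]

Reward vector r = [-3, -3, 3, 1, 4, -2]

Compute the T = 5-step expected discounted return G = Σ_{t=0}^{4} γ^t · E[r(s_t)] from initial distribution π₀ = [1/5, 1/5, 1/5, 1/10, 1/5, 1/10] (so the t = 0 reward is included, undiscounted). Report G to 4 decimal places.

G = 0.4357

t=0: π = [0.2000, 0.2000, 0.2000, 0.1000, 0.2000, 0.1000], E[r] = 0.1000, γ^t·E[r] = 0.100000, running G = 0.100000
t=1: π = [0.2000, 0.1100, 0.1900, 0.1900, 0.1600, 0.1500], E[r] = 0.1700, γ^t·E[r] = 0.136000, running G = 0.236000
t=2: π = [0.2090, 0.1150, 0.1720, 0.1810, 0.1740, 0.1490], E[r] = 0.1230, γ^t·E[r] = 0.078720, running G = 0.314720
t=3: π = [0.2094, 0.1149, 0.1725, 0.1819, 0.1745, 0.1468], E[r] = 0.1309, γ^t·E[r] = 0.067021, running G = 0.381741
t=4: π = [0.2095, 0.1147, 0.1724, 0.1818, 0.1748, 0.1469], E[r] = 0.1317, γ^t·E[r] = 0.053953, running G = 0.435693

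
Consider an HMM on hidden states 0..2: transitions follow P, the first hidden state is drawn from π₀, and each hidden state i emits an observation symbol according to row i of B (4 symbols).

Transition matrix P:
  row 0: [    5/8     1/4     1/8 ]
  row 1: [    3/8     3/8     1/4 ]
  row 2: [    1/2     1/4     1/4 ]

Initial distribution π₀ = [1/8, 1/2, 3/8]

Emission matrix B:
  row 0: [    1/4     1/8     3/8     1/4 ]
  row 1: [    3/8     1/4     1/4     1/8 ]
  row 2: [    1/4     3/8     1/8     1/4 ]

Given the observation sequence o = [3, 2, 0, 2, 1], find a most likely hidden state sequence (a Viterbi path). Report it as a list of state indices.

path = [2, 0, 0, 0, 0]

t=0: δ = [3.125e-02, 6.250e-02, 9.375e-02]  (obs o_0=3)
t=1: δ = [1.758e-02, 5.859e-03, 2.930e-03]  ψ = [2, 1, 2]  (obs o_1=2)
t=2: δ = [2.747e-03, 1.648e-03, 5.493e-04]  ψ = [0, 0, 0]  (obs o_2=0)
t=3: δ = [6.437e-04, 1.717e-04, 5.150e-05]  ψ = [0, 0, 1]  (obs o_3=2)
t=4: δ = [5.029e-05, 4.023e-05, 3.017e-05]  ψ = [0, 0, 0]  (obs o_4=1)
backtrack: best end state = 0; path = [2, 0, 0, 0, 0]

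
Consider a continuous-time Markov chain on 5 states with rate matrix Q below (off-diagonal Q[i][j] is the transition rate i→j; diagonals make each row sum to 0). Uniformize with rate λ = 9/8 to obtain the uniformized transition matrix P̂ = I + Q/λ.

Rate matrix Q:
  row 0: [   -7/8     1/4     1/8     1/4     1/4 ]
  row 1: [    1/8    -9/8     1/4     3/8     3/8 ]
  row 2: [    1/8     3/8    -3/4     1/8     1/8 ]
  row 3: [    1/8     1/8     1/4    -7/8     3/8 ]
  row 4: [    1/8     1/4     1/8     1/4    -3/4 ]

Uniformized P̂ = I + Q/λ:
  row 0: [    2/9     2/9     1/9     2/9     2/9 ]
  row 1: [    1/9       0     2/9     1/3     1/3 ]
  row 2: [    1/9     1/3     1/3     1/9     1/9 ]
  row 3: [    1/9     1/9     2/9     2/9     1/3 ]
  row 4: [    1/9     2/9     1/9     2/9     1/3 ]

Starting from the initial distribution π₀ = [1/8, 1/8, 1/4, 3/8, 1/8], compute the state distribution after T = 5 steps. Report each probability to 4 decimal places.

t=0: π = [0.1250, 0.1250, 0.2500, 0.3750, 0.1250]
t=1: π = [0.1250, 0.1806, 0.2222, 0.2083, 0.2639]
t=2: π = [0.1250, 0.1836, 0.2037, 0.2176, 0.2701]
t=3: π = [0.1250, 0.1799, 0.2010, 0.2200, 0.2742]
t=4: π = [0.1250, 0.1801, 0.2002, 0.2199, 0.2748]
t=5: π = [0.1250, 0.1800, 0.2000, 0.2200, 0.2750]

π = [0.1250, 0.1800, 0.2000, 0.2200, 0.2750]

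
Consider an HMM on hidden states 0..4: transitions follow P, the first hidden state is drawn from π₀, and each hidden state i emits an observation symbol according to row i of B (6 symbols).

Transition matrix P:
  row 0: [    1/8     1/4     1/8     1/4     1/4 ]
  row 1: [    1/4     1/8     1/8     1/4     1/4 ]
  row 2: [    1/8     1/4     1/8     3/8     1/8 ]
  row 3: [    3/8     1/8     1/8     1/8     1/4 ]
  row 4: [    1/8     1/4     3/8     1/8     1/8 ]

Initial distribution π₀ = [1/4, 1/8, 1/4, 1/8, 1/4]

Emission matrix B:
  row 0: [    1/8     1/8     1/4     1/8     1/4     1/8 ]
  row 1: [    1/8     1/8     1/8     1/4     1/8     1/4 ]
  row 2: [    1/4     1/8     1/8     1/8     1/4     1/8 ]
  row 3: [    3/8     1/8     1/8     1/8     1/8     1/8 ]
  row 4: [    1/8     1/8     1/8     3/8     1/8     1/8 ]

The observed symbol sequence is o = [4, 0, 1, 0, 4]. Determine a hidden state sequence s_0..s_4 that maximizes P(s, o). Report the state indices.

path = [2, 3, 0, 3, 0]

t=0: δ = [6.250e-02, 1.562e-02, 6.250e-02, 1.562e-02, 3.125e-02]  (obs o_0=4)
t=1: δ = [9.766e-04, 1.953e-03, 2.930e-03, 8.789e-03, 1.953e-03]  ψ = [0, 0, 4, 2, 0]  (obs o_1=0)
t=2: δ = [4.120e-04, 1.373e-04, 1.373e-04, 1.373e-04, 2.747e-04]  ψ = [3, 3, 3, 2, 3]  (obs o_2=1)
t=3: δ = [6.437e-06, 1.287e-05, 2.575e-05, 3.862e-05, 1.287e-05]  ψ = [0, 0, 4, 0, 0]  (obs o_3=0)
t=4: δ = [3.621e-06, 8.047e-07, 1.207e-06, 1.207e-06, 1.207e-06]  ψ = [3, 2, 3, 2, 3]  (obs o_4=4)
backtrack: best end state = 0; path = [2, 3, 0, 3, 0]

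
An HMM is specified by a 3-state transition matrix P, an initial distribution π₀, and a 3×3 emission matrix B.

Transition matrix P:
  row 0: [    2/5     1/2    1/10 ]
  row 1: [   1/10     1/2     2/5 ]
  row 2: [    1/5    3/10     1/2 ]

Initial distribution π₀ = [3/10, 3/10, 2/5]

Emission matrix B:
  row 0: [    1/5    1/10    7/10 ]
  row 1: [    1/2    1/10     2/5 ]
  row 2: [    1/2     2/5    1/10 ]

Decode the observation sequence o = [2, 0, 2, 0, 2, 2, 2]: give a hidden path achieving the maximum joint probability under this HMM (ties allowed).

path = [0, 1, 1, 2, 0, 0, 0]

t=0: δ = [2.100e-01, 1.200e-01, 4.000e-02]  (obs o_0=2)
t=1: δ = [1.680e-02, 5.250e-02, 2.400e-02]  ψ = [0, 0, 1]  (obs o_1=0)
t=2: δ = [4.704e-03, 1.050e-02, 2.100e-03]  ψ = [0, 1, 1]  (obs o_2=2)
t=3: δ = [3.763e-04, 2.625e-03, 2.100e-03]  ψ = [0, 1, 1]  (obs o_3=0)
t=4: δ = [2.940e-04, 5.250e-04, 1.050e-04]  ψ = [2, 1, 1]  (obs o_4=2)
t=5: δ = [8.232e-05, 1.050e-04, 2.100e-05]  ψ = [0, 1, 1]  (obs o_5=2)
t=6: δ = [2.305e-05, 2.100e-05, 4.200e-06]  ψ = [0, 1, 1]  (obs o_6=2)
backtrack: best end state = 0; path = [0, 1, 1, 2, 0, 0, 0]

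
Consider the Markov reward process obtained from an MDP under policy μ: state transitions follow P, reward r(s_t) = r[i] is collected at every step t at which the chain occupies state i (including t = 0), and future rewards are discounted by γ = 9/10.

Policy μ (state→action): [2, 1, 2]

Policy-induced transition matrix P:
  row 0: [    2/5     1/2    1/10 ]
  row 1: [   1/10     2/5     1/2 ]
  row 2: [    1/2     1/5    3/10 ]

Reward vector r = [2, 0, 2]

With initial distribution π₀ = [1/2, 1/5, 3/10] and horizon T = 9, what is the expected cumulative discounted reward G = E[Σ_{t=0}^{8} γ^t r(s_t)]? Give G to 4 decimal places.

t=0: π = [0.5000, 0.2000, 0.3000], E[r] = 1.6000, γ^t·E[r] = 1.600000, running G = 1.600000
t=1: π = [0.3700, 0.3900, 0.2400], E[r] = 1.2200, γ^t·E[r] = 1.098000, running G = 2.698000
t=2: π = [0.3070, 0.3890, 0.3040], E[r] = 1.2220, γ^t·E[r] = 0.989820, running G = 3.687820
t=3: π = [0.3137, 0.3699, 0.3164], E[r] = 1.2602, γ^t·E[r] = 0.918686, running G = 4.606506
t=4: π = [0.3207, 0.3681, 0.3112], E[r] = 1.2638, γ^t·E[r] = 0.829192, running G = 5.435698
t=5: π = [0.3207, 0.3698, 0.3095], E[r] = 1.2604, γ^t·E[r] = 0.744231, running G = 6.179929
t=6: π = [0.3200, 0.3702, 0.3098], E[r] = 1.2597, γ^t·E[r] = 0.669432, running G = 6.849361
t=7: π = [0.3199, 0.3700, 0.3100], E[r] = 1.2599, γ^t·E[r] = 0.602620, running G = 7.451981
t=8: π = [0.3200, 0.3700, 0.3100], E[r] = 1.2600, γ^t·E[r] = 0.542401, running G = 7.994382

G = 7.9944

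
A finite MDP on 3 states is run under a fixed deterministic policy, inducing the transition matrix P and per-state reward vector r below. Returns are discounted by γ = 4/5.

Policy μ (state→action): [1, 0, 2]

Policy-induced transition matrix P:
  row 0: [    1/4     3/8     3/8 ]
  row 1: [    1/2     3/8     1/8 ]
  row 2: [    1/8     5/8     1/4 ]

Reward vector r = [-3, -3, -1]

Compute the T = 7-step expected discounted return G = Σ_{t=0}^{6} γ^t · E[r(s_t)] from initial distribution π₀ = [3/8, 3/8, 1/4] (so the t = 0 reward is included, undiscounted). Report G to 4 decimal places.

t=0: π = [0.3750, 0.3750, 0.2500], E[r] = -2.5000, γ^t·E[r] = -2.500000, running G = -2.500000
t=1: π = [0.3125, 0.4375, 0.2500], E[r] = -2.5000, γ^t·E[r] = -2.000000, running G = -4.500000
t=2: π = [0.3281, 0.4375, 0.2344], E[r] = -2.5313, γ^t·E[r] = -1.620000, running G = -6.120000
t=3: π = [0.3301, 0.4336, 0.2363], E[r] = -2.5273, γ^t·E[r] = -1.294000, running G = -7.414000
t=4: π = [0.3289, 0.4341, 0.2371], E[r] = -2.5259, γ^t·E[r] = -1.034600, running G = -8.448600
t=5: π = [0.3289, 0.4343, 0.2368], E[r] = -2.5263, γ^t·E[r] = -0.827820, running G = -9.276420
t=6: π = [0.3290, 0.4342, 0.2368], E[r] = -2.5263, γ^t·E[r] = -0.662266, running G = -9.938686

G = -9.9387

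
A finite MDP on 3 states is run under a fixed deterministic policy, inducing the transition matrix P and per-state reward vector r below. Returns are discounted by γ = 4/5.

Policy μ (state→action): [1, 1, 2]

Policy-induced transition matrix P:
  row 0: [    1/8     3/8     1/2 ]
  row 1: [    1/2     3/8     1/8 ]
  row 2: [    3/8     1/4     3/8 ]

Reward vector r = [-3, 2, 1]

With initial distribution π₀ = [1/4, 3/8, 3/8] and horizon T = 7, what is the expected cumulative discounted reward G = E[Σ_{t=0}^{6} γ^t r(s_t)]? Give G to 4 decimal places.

t=0: π = [0.2500, 0.3750, 0.3750], E[r] = 0.3750, γ^t·E[r] = 0.375000, running G = 0.375000
t=1: π = [0.3594, 0.3281, 0.3125], E[r] = -0.1094, γ^t·E[r] = -0.087500, running G = 0.287500
t=2: π = [0.3262, 0.3359, 0.3379], E[r] = 0.0313, γ^t·E[r] = 0.020000, running G = 0.307500
t=3: π = [0.3354, 0.3328, 0.3318], E[r] = -0.0090, γ^t·E[r] = -0.004625, running G = 0.302875
t=4: π = [0.3327, 0.3335, 0.3337], E[r] = 0.0026, γ^t·E[r] = 0.001063, running G = 0.303938
t=5: π = [0.3335, 0.3333, 0.3332], E[r] = -0.0007, γ^t·E[r] = -0.000245, running G = 0.303693
t=6: π = [0.3333, 0.3333, 0.3334], E[r] = 0.0002, γ^t·E[r] = 0.000056, running G = 0.303749

G = 0.3037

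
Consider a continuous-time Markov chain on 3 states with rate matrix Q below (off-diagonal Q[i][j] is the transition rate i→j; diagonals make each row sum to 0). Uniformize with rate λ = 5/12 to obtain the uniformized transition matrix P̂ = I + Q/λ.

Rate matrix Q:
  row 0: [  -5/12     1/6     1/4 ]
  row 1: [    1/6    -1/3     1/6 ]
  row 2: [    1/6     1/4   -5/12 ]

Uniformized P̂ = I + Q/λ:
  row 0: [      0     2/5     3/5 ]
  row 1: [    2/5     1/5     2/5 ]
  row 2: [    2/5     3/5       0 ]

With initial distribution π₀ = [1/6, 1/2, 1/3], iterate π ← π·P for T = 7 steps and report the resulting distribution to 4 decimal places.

π = [0.2859, 0.3883, 0.3258]

t=0: π = [0.1667, 0.5000, 0.3333]
t=1: π = [0.3333, 0.3667, 0.3000]
t=2: π = [0.2667, 0.3867, 0.3467]
t=3: π = [0.2933, 0.3920, 0.3147]
t=4: π = [0.2827, 0.3845, 0.3328]
t=5: π = [0.2869, 0.3897, 0.3234]
t=6: π = [0.2852, 0.3868, 0.3280]
t=7: π = [0.2859, 0.3883, 0.3258]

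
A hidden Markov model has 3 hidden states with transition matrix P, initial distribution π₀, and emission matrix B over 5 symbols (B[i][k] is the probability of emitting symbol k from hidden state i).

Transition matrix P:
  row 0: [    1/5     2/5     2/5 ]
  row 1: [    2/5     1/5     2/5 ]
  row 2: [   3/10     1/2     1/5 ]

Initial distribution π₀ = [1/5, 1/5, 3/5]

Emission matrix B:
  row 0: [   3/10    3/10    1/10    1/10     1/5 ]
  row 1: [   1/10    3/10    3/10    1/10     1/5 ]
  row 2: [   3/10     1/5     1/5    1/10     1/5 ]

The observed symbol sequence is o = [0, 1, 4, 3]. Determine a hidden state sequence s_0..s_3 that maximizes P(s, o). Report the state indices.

t=0: δ = [6.000e-02, 2.000e-02, 1.800e-01]  (obs o_0=0)
t=1: δ = [1.620e-02, 2.700e-02, 7.200e-03]  ψ = [2, 2, 2]  (obs o_1=1)
t=2: δ = [2.160e-03, 1.296e-03, 2.160e-03]  ψ = [1, 0, 1]  (obs o_2=4)
t=3: δ = [6.480e-05, 1.080e-04, 8.640e-05]  ψ = [2, 2, 0]  (obs o_3=3)
backtrack: best end state = 1; path = [2, 1, 2, 1]

path = [2, 1, 2, 1]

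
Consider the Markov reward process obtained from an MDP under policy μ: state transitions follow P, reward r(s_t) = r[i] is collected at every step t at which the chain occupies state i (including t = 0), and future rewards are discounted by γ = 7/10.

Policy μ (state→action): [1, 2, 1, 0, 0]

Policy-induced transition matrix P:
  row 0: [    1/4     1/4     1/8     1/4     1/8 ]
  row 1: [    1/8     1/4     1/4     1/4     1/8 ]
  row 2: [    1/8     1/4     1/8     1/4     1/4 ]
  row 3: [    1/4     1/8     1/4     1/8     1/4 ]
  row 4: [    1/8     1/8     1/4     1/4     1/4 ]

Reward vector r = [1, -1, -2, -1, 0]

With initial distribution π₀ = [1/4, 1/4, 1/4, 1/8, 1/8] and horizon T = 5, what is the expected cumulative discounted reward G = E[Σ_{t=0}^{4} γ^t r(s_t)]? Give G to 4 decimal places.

t=0: π = [0.2500, 0.2500, 0.2500, 0.1250, 0.1250], E[r] = -0.6250, γ^t·E[r] = -0.625000, running G = -0.625000
t=1: π = [0.1719, 0.2188, 0.1875, 0.2344, 0.1875], E[r] = -0.6563, γ^t·E[r] = -0.459375, running G = -1.084375
t=2: π = [0.1758, 0.1973, 0.2051, 0.2207, 0.2012], E[r] = -0.6523, γ^t·E[r] = -0.319648, running G = -1.404023
t=3: π = [0.1746, 0.1973, 0.2024, 0.2224, 0.2034], E[r] = -0.6499, γ^t·E[r] = -0.222917, running G = -1.626940
t=4: π = [0.1746, 0.1968, 0.2029, 0.2222, 0.2035], E[r] = -0.6501, γ^t·E[r] = -0.156093, running G = -1.783033

G = -1.7830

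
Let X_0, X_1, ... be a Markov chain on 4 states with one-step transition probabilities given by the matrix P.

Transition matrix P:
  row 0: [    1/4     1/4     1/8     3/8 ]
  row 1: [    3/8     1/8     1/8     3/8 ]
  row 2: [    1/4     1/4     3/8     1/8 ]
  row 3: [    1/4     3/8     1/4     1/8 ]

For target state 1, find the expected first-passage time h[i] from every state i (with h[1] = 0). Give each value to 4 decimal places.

h = [3.5429, 0.0000, 3.6571, 3.2000]

First-step conditioning: h[1] = 0; for i ≠ 1, h[i] = 1 + Σ_k P[i][k]·h[k].
  h[0] = 1 + 1/4·h[0] + 1/8·h[2] + 3/8·h[3]
  h[2] = 1 + 1/4·h[0] + 3/8·h[2] + 1/8·h[3]
  h[3] = 1 + 1/4·h[0] + 1/4·h[2] + 1/8·h[3]
Solving the 3×3 linear system over states ≠ 1 gives exactly h = [124/35, 0, 128/35, 16/5] (h[1] = 0 is the target).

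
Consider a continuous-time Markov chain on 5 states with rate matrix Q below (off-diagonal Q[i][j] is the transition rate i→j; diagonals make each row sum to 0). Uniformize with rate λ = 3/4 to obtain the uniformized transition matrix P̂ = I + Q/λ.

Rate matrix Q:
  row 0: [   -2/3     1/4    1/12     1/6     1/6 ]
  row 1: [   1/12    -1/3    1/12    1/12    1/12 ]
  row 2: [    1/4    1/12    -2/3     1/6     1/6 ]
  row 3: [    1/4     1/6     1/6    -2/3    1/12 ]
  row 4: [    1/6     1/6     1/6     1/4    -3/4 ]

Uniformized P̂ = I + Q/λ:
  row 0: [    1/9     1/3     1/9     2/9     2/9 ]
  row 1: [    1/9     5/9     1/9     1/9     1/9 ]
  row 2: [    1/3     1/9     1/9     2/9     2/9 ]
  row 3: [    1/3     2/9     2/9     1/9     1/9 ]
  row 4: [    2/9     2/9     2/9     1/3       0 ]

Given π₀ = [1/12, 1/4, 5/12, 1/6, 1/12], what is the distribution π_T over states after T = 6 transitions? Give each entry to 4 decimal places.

t=0: π = [0.0833, 0.2500, 0.4167, 0.1667, 0.0833]
t=1: π = [0.2500, 0.2685, 0.1389, 0.1852, 0.1574]
t=2: π = [0.2006, 0.3241, 0.1492, 0.1893, 0.1368]
t=3: π = [0.2015, 0.3360, 0.1473, 0.1804, 0.1348]
t=4: π = [0.1989, 0.3402, 0.1461, 0.1798, 0.1349]
t=5: π = [0.1985, 0.3415, 0.1461, 0.1794, 0.1345]
t=6: π = [0.1984, 0.3419, 0.1460, 0.1793, 0.1345]

π = [0.1984, 0.3419, 0.1460, 0.1793, 0.1345]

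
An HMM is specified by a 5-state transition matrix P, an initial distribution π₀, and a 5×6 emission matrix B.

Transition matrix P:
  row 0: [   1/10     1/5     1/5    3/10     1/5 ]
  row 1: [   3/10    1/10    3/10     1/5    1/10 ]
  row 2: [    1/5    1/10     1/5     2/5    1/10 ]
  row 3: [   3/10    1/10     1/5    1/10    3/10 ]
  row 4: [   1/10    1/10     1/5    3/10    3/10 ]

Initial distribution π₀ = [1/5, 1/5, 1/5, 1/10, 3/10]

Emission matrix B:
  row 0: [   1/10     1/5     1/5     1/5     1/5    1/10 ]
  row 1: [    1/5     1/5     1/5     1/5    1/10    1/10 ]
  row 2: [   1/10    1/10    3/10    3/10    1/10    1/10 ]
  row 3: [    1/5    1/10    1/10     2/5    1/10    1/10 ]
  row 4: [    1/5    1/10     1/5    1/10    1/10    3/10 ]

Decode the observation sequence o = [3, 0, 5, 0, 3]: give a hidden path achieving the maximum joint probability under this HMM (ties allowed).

t=0: δ = [4.000e-02, 4.000e-02, 6.000e-02, 4.000e-02, 3.000e-02]  (obs o_0=3)
t=1: δ = [1.200e-03, 1.600e-03, 1.200e-03, 4.800e-03, 2.400e-03]  ψ = [1, 0, 1, 2, 3]  (obs o_1=0)
t=2: δ = [1.440e-04, 4.800e-05, 9.600e-05, 7.200e-05, 4.320e-04]  ψ = [3, 3, 3, 4, 3]  (obs o_2=5)
t=3: δ = [4.320e-06, 8.640e-06, 8.640e-06, 2.592e-05, 2.592e-05]  ψ = [4, 4, 4, 4, 4]  (obs o_3=0)
t=4: δ = [1.555e-06, 5.184e-07, 1.555e-06, 3.110e-06, 7.776e-07]  ψ = [3, 3, 3, 4, 3]  (obs o_4=3)
backtrack: best end state = 3; path = [2, 3, 4, 4, 3]

path = [2, 3, 4, 4, 3]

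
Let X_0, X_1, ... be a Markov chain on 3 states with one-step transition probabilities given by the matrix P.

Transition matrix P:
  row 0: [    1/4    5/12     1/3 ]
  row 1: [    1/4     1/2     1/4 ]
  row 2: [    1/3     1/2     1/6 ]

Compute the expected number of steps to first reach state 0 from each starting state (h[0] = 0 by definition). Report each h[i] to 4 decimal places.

First-step conditioning: h[0] = 0; for i ≠ 0, h[i] = 1 + Σ_k P[i][k]·h[k].
  h[1] = 1 + 1/2·h[1] + 1/4·h[2]
  h[2] = 1 + 1/2·h[1] + 1/6·h[2]
Solving the 2×2 linear system over states ≠ 0 gives exactly h = [0, 26/7, 24/7] (h[0] = 0 is the target).

h = [0.0000, 3.7143, 3.4286]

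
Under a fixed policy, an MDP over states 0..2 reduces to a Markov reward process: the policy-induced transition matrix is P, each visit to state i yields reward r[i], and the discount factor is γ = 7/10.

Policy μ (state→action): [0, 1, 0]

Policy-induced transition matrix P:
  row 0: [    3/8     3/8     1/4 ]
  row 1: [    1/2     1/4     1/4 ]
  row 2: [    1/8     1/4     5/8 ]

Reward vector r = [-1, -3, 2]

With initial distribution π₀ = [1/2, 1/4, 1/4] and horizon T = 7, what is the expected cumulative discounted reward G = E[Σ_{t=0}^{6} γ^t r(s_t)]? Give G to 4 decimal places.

G = -1.7269

t=0: π = [0.5000, 0.2500, 0.2500], E[r] = -0.7500, γ^t·E[r] = -0.750000, running G = -0.750000
t=1: π = [0.3438, 0.3125, 0.3438], E[r] = -0.5938, γ^t·E[r] = -0.415625, running G = -1.165625
t=2: π = [0.3281, 0.2930, 0.3789], E[r] = -0.4492, γ^t·E[r] = -0.220117, running G = -1.385742
t=3: π = [0.3169, 0.2910, 0.3921], E[r] = -0.4058, γ^t·E[r] = -0.139176, running G = -1.524918
t=4: π = [0.3134, 0.2896, 0.3970], E[r] = -0.3881, γ^t·E[r] = -0.093188, running G = -1.618107
t=5: π = [0.3119, 0.2892, 0.3989], E[r] = -0.3817, γ^t·E[r] = -0.064148, running G = -1.682255
t=6: π = [0.3114, 0.2890, 0.3996], E[r] = -0.3792, γ^t·E[r] = -0.044617, running G = -1.726872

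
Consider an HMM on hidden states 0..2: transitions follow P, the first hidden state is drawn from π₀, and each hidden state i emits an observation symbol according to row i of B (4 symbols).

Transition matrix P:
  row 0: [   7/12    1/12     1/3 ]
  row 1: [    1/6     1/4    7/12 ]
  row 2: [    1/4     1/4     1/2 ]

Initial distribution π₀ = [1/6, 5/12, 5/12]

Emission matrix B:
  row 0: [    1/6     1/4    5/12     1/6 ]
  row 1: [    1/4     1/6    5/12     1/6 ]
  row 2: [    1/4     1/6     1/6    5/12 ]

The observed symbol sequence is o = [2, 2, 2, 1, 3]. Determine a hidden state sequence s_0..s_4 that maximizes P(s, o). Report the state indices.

t=0: δ = [6.944e-02, 1.736e-01, 6.944e-02]  (obs o_0=2)
t=1: δ = [1.688e-02, 1.808e-02, 1.688e-02]  ψ = [0, 1, 1]  (obs o_1=2)
t=2: δ = [4.103e-03, 1.884e-03, 1.758e-03]  ψ = [0, 1, 1]  (obs o_2=2)
t=3: δ = [5.983e-04, 7.849e-05, 2.279e-04]  ψ = [0, 1, 0]  (obs o_3=1)
t=4: δ = [5.817e-05, 9.497e-06, 8.309e-05]  ψ = [0, 2, 0]  (obs o_4=3)
backtrack: best end state = 2; path = [0, 0, 0, 0, 2]

path = [0, 0, 0, 0, 2]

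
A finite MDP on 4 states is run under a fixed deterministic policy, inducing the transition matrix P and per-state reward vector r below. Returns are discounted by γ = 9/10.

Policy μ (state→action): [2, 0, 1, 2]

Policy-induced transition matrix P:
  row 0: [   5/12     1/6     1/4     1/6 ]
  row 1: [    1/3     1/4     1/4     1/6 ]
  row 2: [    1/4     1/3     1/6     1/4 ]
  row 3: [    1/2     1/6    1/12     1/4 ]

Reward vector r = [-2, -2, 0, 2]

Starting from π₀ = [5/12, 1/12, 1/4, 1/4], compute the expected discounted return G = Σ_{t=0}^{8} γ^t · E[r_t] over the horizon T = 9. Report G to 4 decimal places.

G = -4.5949

t=0: π = [0.4167, 0.0833, 0.2500, 0.2500], E[r] = -0.5000, γ^t·E[r] = -0.500000, running G = -0.500000
t=1: π = [0.3889, 0.2153, 0.1875, 0.2083], E[r] = -0.7917, γ^t·E[r] = -0.712500, running G = -1.212500
t=2: π = [0.3848, 0.2159, 0.1997, 0.1997], E[r] = -0.8021, γ^t·E[r] = -0.649688, running G = -1.862188
t=3: π = [0.3820, 0.2179, 0.2001, 0.1999], E[r] = -0.8001, γ^t·E[r] = -0.583242, running G = -2.445430
t=4: π = [0.3818, 0.2182, 0.2000, 0.2000], E[r] = -0.8000, γ^t·E[r] = -0.524871, running G = -2.970300
t=5: π = [0.3818, 0.2182, 0.2000, 0.2000], E[r] = -0.8000, γ^t·E[r] = -0.472392, running G = -3.442692
t=6: π = [0.3818, 0.2182, 0.2000, 0.2000], E[r] = -0.8000, γ^t·E[r] = -0.425153, running G = -3.867845
t=7: π = [0.3818, 0.2182, 0.2000, 0.2000], E[r] = -0.8000, γ^t·E[r] = -0.382638, running G = -4.250482
t=8: π = [0.3818, 0.2182, 0.2000, 0.2000], E[r] = -0.8000, γ^t·E[r] = -0.344374, running G = -4.594856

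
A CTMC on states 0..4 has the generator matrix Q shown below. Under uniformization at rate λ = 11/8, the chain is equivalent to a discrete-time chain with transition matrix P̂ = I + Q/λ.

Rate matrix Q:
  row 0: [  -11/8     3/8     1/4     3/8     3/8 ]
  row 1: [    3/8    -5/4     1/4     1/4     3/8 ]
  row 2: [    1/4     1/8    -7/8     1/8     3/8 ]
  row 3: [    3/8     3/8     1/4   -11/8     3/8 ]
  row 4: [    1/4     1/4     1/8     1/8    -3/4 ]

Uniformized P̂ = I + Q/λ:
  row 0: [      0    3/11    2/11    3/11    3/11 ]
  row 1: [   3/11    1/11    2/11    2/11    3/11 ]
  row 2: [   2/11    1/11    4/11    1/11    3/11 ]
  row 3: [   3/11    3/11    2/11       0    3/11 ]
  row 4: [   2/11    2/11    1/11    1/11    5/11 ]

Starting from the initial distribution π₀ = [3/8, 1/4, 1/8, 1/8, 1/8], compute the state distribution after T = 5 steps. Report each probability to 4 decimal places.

π = [0.1770, 0.1766, 0.1853, 0.1278, 0.3333]

t=0: π = [0.3750, 0.2500, 0.1250, 0.1250, 0.1250]
t=1: π = [0.1477, 0.1932, 0.1932, 0.1705, 0.2955]
t=2: π = [0.1880, 0.1756, 0.1901, 0.1198, 0.3264]
t=3: π = [0.1745, 0.1766, 0.1867, 0.1302, 0.3321]
t=4: π = [0.1780, 0.1765, 0.1856, 0.1269, 0.3331]
t=5: π = [0.1770, 0.1766, 0.1853, 0.1278, 0.3333]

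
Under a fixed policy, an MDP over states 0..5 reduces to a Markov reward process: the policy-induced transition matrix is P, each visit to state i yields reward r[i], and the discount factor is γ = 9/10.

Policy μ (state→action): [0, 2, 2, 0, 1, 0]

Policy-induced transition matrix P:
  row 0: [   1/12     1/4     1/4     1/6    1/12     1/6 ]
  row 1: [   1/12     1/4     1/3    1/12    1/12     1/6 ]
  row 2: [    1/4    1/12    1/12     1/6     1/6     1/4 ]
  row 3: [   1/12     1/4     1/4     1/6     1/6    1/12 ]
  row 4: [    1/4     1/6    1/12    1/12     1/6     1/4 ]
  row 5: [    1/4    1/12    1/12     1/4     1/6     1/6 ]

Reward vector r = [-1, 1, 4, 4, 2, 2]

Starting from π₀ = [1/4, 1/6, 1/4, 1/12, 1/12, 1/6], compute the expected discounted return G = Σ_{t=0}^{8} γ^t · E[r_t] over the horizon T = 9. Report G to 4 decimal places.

t=0: π = [0.2500, 0.1667, 0.2500, 0.0833, 0.0833, 0.1667], E[r] = 1.7500, γ^t·E[r] = 1.750000, running G = 1.750000
t=1: π = [0.1667, 0.1736, 0.1806, 0.1597, 0.1319, 0.1875], E[r] = 2.0069, γ^t·E[r] = 1.806250, running G = 3.556250
t=2: π = [0.1667, 0.1777, 0.1811, 0.1568, 0.1383, 0.1794], E[r] = 1.9983, γ^t·E[r] = 1.618594, running G = 5.174844
t=3: π = [0.1665, 0.1784, 0.1817, 0.1553, 0.1380, 0.1802], E[r] = 1.9961, γ^t·E[r] = 1.455152, running G = 6.629996
t=4: π = [0.1666, 0.1782, 0.1816, 0.1553, 0.1379, 0.1804], E[r] = 1.9956, γ^t·E[r] = 1.309339, running G = 7.939335
t=5: π = [0.1666, 0.1782, 0.1815, 0.1554, 0.1379, 0.1803], E[r] = 1.9957, γ^t·E[r] = 1.178429, running G = 9.117764
t=6: π = [0.1666, 0.1782, 0.1815, 0.1554, 0.1379, 0.1803], E[r] = 1.9957, γ^t·E[r] = 1.060595, running G = 10.178359
t=7: π = [0.1666, 0.1782, 0.1815, 0.1554, 0.1379, 0.1803], E[r] = 1.9957, γ^t·E[r] = 0.954534, running G = 11.132894
t=8: π = [0.1666, 0.1782, 0.1815, 0.1554, 0.1379, 0.1803], E[r] = 1.9957, γ^t·E[r] = 0.859081, running G = 11.991974

G = 11.9920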